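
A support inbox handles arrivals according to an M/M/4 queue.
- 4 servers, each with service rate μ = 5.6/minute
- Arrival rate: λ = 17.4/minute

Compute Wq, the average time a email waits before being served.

Traffic intensity: ρ = λ/(cμ) = 17.4/(4×5.6) = 0.7768
Since ρ = 0.7768 < 1, system is stable.
Offered load a = λ/μ = cρ = 17.4/5.6 = 3.1071
P₀ = [ Σₙ₌₀^3 aⁿ/n! + a^4/(4!(1-ρ)) ]⁻¹
Σ = a^0/0! + a^1/1! + a^2/2! + a^3/3! = 1.0000 + 3.1071 + 4.8272 + 4.9996 = 13.9339
a^4/(4!(1-ρ)) = 93.2062/(24 × 0.223214) = 17.3985
P₀ = 1/(13.9339 + 17.3985) = 0.03192
Lq = P₀·a^4·ρ / (4!(1-ρ)²) = 0.031916 × 93.2062 × 0.77679 / (24 × 0.049825) = 1.9324
Wq = Lq/λ = 1.9324/17.4 = 0.1111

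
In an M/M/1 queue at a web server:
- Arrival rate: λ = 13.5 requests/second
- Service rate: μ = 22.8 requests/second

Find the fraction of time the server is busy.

Server utilization: ρ = λ/μ
ρ = 13.5/22.8 = 0.5921
The server is busy 59.21% of the time.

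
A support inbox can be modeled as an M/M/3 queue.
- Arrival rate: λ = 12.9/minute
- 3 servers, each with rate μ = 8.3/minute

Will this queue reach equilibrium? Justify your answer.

Stability requires ρ = λ/(cμ) < 1
ρ = 12.9/(3 × 8.3) = 12.9/24.90 = 0.5181
Since 0.5181 < 1, the system is STABLE.
The servers are busy 51.81% of the time.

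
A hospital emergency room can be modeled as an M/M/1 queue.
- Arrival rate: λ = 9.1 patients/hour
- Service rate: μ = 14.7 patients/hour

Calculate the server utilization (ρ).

Server utilization: ρ = λ/μ
ρ = 9.1/14.7 = 0.6190
The server is busy 61.90% of the time.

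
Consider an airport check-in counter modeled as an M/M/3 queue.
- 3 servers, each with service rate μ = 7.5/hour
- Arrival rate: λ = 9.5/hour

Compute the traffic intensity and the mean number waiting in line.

Traffic intensity: ρ = λ/(cμ) = 9.5/(3×7.5) = 0.4222
Since ρ = 0.4222 < 1, system is stable.
Offered load a = λ/μ = cρ = 9.5/7.5 = 1.2667
P₀ = [ Σₙ₌₀^2 aⁿ/n! + a^3/(3!(1-ρ)) ]⁻¹
Σ = a^0/0! + a^1/1! + a^2/2! = 1.0000 + 1.2667 + 0.8022 = 3.0689
a^3/(3!(1-ρ)) = 2.0323/(6 × 0.5778) = 0.5862
P₀ = 1/(3.0689 + 0.5862) = 0.2736
Lq = P₀·a^3·ρ / (3!(1-ρ)²) = 0.2736 × 2.0323 × 0.4222 / (6 × 0.3338) = 0.1172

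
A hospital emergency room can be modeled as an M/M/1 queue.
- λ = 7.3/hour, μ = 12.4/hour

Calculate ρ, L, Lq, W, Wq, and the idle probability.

Step 1: ρ = λ/μ = 7.3/12.4 = 0.5887
Step 2: L = λ/(μ-λ) = 7.3/5.10 = 1.4314
Step 3: Lq = λ²/(μ(μ-λ)) = 53.29/(12.4×5.10) = 0.8427
Step 4: W = 1/(μ-λ) = 1/5.10 = 0.19608
Step 5: Wq = λ/(μ(μ-λ)) = 7.3/(12.4×5.10) = 0.1154
Step 6: P(0) = 1-ρ = 0.4113
Verify: L = λW = 7.3×0.19608 = 1.4314 ✔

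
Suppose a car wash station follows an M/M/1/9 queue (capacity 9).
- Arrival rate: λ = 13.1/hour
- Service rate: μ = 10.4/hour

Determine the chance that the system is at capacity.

ρ = λ/μ = 13.1/10.4 = 1.25962
P₀ = (1-ρ)/(1-ρ^(K+1)) = (1-1.25962)/(1-1.25962^10) = -0.2596/-9.0553 = 0.02867
P_K = P₀×ρ^K = 0.02867 × 1.25962^9 = 0.02867 × 7.9828 = 0.2289
Blocking probability = 22.89%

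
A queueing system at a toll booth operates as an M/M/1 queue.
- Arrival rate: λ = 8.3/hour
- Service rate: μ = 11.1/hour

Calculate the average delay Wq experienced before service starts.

First, compute utilization: ρ = λ/μ = 8.3/11.1 = 0.7477
For M/M/1: Wq = λ/(μ(μ-λ))
Wq = 8.3/(11.1 × (11.1-8.3))
Wq = 8.3/(11.1 × 2.80)
Wq = 0.2671 hours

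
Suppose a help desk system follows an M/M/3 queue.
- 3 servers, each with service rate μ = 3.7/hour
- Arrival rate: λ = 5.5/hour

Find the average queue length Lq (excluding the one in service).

Traffic intensity: ρ = λ/(cμ) = 5.5/(3×3.7) = 0.4955
Since ρ = 0.4955 < 1, system is stable.
Offered load a = λ/μ = cρ = 5.5/3.7 = 1.4865
P₀ = [ Σₙ₌₀^2 aⁿ/n! + a^3/(3!(1-ρ)) ]⁻¹
Σ = a^0/0! + a^1/1! + a^2/2! = 1.0000 + 1.4865 + 1.1048 = 3.5913
a^3/(3!(1-ρ)) = 3.2846/(6 × 0.5045) = 1.0851
P₀ = 1/(3.5913 + 1.0851) = 0.2138
Lq = P₀·a^3·ρ / (3!(1-ρ)²) = 0.2138 × 3.2846 × 0.4955 / (6 × 0.2545) = 0.2279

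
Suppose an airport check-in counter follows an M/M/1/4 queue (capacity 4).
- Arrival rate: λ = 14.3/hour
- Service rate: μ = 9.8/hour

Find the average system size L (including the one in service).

ρ = λ/μ = 14.3/9.8 = 1.45918
P₀ = (1-ρ)/(1-ρ^(K+1)) = (1-1.45918)/(1-1.45918^5) = -0.45918/-5.6152 = 0.08177
P_K = P₀×ρ^K = 0.08177 × 1.45918^4 = 0.08177 × 4.5335 = 0.3707
L = ρ[1 - (K+1)ρ^K + Kρ^(K+1)] / [(1-ρ)(1-ρ^(K+1))]
L = 1.45918 × (1 - 5×4.53352 + 4×6.61522) / ((1 - 1.45918) × (1 - 6.61522)) = 2.7126 passengers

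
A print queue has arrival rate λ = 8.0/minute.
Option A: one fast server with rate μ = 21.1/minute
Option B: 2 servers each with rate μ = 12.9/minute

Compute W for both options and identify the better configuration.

Option A: single server μ = 21.1 (M/M/1)
  ρ_A = 8.0/21.1 = 0.3791
  W_A = 1/(μ-λ) = 1/(21.1-8.0) = 1/13.10 = 0.07634

Option B: 2 servers μ = 12.9 (M/M/2)
  ρ_B = λ/(cμ) = 8.0/(2×12.9) = 0.3101
  Offered load a = λ/μ = cρ = 8.0/12.9 = 0.6202
  P₀ = [ Σₙ₌₀^1 aⁿ/n! + a^2/(2!(1-ρ)) ]⁻¹
  Σ = a^0/0! + a^1/1! = 1.0000 + 0.6202 = 1.6202
  a^2/(2!(1-ρ)) = 0.3846/(2 × 0.6899) = 0.2787
  P₀ = 1/(1.6202 + 0.2787) = 0.5266
  Lq = P₀·a^2·ρ / (2!(1-ρ)²) = 0.5266 × 0.3846 × 0.3101 / (2 × 0.4760) = 0.06597
  Wq_B = Lq/λ = 0.06597/8.0 = 0.008246
  W_B = Wq_B + 1/μ = 0.008246 + 0.07752 = 0.08577

Since W_A = 0.07634 < W_B = 0.08577, Option A (single fast server) has the shorter time in system.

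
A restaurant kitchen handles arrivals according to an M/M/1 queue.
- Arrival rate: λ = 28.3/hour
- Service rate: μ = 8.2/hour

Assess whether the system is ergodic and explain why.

Stability requires ρ = λ/(cμ) < 1
ρ = 28.3/(1 × 8.2) = 28.3/8.20 = 3.4512
Since 3.4512 ≥ 1, the system is UNSTABLE.
Queue grows without bound. Need μ > λ = 28.3.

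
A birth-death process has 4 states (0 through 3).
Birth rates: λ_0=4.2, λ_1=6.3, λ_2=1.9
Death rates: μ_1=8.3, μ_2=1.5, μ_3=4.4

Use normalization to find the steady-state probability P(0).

Ratios P(n)/P(0) = (λ₀···λₙ₋₁)/(μ₁···μₙ):
P(1)/P(0) = (4.2)/(8.3) = 0.50602
P(2)/P(0) = (4.2×6.3)/(8.3×1.5) = 2.1253
P(3)/P(0) = (4.2×6.3×1.9)/(8.3×1.5×4.4) = 0.91774

Normalization: ∑ P(n) = 1
P(0) × (1.0000 + 0.50602 + 2.1253 + 0.91774) = 1
P(0) × 4.5491 = 1
P(0) = 1/4.5491 = 0.2198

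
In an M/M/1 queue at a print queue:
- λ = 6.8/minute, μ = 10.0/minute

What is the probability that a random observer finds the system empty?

ρ = λ/μ = 6.8/10.0 = 0.6800
P(0) = 1 - ρ = 1 - 0.6800 = 0.3200
The server is idle 32.00% of the time.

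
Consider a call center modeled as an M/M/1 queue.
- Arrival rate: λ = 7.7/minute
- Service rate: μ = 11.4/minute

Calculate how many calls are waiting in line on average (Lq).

ρ = λ/μ = 7.7/11.4 = 0.6754
For M/M/1: Lq = λ²/(μ(μ-λ))
Lq = 59.29/(11.4 × 3.70)
Lq = 1.4056 calls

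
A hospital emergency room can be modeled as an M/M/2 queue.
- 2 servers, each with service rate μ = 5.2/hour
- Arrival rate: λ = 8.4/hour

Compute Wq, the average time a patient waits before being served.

Traffic intensity: ρ = λ/(cμ) = 8.4/(2×5.2) = 0.8077
Since ρ = 0.8077 < 1, system is stable.
Offered load a = λ/μ = cρ = 8.4/5.2 = 1.6154
P₀ = [ Σₙ₌₀^1 aⁿ/n! + a^2/(2!(1-ρ)) ]⁻¹
Σ = a^0/0! + a^1/1! = 1.0000 + 1.6154 = 2.6154
a^2/(2!(1-ρ)) = 2.6095/(2 × 0.19231) = 6.7846
P₀ = 1/(2.6154 + 6.7846) = 0.1064
Lq = P₀·a^2·ρ / (2!(1-ρ)²) = 0.10638 × 2.6095 × 0.80769 / (2 × 0.036982) = 3.0314
Wq = Lq/λ = 3.0314/8.4 = 0.3609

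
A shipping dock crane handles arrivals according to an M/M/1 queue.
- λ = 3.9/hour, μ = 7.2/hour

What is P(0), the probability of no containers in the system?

ρ = λ/μ = 3.9/7.2 = 0.5417
P(0) = 1 - ρ = 1 - 0.5417 = 0.4583
The server is idle 45.83% of the time.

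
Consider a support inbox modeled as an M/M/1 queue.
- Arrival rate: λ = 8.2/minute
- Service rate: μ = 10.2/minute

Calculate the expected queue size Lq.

ρ = λ/μ = 8.2/10.2 = 0.8039
For M/M/1: Lq = λ²/(μ(μ-λ))
Lq = 67.24/(10.2 × 2.00)
Lq = 3.2961 emails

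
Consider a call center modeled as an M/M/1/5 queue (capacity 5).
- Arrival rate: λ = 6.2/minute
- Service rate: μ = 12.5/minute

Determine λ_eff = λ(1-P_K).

ρ = λ/μ = 6.2/12.5 = 0.4960
P₀ = (1-ρ)/(1-ρ^(K+1)) = (1-0.4960)/(1-0.4960^6) = 0.5040/0.9851 = 0.5116
P_K = P₀×ρ^K = 0.5116 × 0.4960^5 = 0.5116 × 0.03002 = 0.01536
λ_eff = λ(1-P_K) = 6.2 × (1 - 0.01536) = 6.2 × 0.98464 = 6.1048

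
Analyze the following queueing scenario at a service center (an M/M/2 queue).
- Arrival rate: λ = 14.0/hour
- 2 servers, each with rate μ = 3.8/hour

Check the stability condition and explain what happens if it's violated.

Stability requires ρ = λ/(cμ) < 1
ρ = 14.0/(2 × 3.8) = 14.0/7.60 = 1.8421
Since 1.8421 ≥ 1, the system is UNSTABLE.
Need c > λ/μ = 14.0/3.8 = 3.68.
Minimum servers needed: c = 4.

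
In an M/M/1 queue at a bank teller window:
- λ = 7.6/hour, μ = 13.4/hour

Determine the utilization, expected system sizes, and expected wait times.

Step 1: ρ = λ/μ = 7.6/13.4 = 0.5672
Step 2: L = λ/(μ-λ) = 7.6/5.80 = 1.3103
Step 3: Lq = λ²/(μ(μ-λ)) = 57.76/(13.4×5.80) = 0.7432
Step 4: W = 1/(μ-λ) = 1/5.80 = 0.17241
Step 5: Wq = λ/(μ(μ-λ)) = 7.6/(13.4×5.80) = 0.09779
Step 6: P(0) = 1-ρ = 0.4328
Verify: L = λW = 7.6×0.17241 = 1.3103 ✔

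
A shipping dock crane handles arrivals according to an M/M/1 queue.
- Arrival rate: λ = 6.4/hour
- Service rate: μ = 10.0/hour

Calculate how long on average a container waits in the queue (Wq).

First, compute utilization: ρ = λ/μ = 6.4/10.0 = 0.6400
For M/M/1: Wq = λ/(μ(μ-λ))
Wq = 6.4/(10.0 × (10.0-6.4))
Wq = 6.4/(10.0 × 3.60)
Wq = 0.1778 hours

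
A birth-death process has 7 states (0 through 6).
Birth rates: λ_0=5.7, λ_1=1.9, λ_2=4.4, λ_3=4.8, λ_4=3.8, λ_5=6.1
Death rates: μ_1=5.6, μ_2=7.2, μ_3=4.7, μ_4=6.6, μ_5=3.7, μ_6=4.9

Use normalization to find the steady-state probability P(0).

Ratios P(n)/P(0) = (λ₀···λₙ₋₁)/(μ₁···μₙ):
P(1)/P(0) = (5.7)/(5.6) = 1.01786
P(2)/P(0) = (5.7×1.9)/(5.6×7.2) = 0.268601
P(3)/P(0) = (5.7×1.9×4.4)/(5.6×7.2×4.7) = 0.251456
P(4)/P(0) = (5.7×1.9×4.4×4.8)/(5.6×7.2×4.7×6.6) = 0.182877
P(5)/P(0) = (5.7×1.9×4.4×4.8×3.8)/(5.6×7.2×4.7×6.6×3.7) = 0.187820
P(6)/P(0) = (5.7×1.9×4.4×4.8×3.8×6.1)/(5.6×7.2×4.7×6.6×3.7×4.9) = 0.233817

Normalization: ∑ P(n) = 1
P(0) × (1.00000 + 1.01786 + 0.268601 + 0.251456 + 0.182877 + 0.187820 + 0.233817) = 1
P(0) × 3.1424 = 1
P(0) = 1/3.1424 = 0.3182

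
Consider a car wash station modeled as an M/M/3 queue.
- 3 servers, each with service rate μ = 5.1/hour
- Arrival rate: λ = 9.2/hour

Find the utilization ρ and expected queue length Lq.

Traffic intensity: ρ = λ/(cμ) = 9.2/(3×5.1) = 0.6013
Since ρ = 0.6013 < 1, system is stable.
Offered load a = λ/μ = cρ = 9.2/5.1 = 1.8039
P₀ = [ Σₙ₌₀^2 aⁿ/n! + a^3/(3!(1-ρ)) ]⁻¹
Σ = a^0/0! + a^1/1! + a^2/2! = 1.0000 + 1.8039 + 1.6271 = 4.4310
a^3/(3!(1-ρ)) = 5.8702/(6 × 0.3987) = 2.4539
P₀ = 1/(4.4310 + 2.4539) = 0.1452
Lq = P₀·a^3·ρ / (3!(1-ρ)²) = 0.145245 × 5.87020 × 0.601307 / (6 × 0.158956) = 0.5376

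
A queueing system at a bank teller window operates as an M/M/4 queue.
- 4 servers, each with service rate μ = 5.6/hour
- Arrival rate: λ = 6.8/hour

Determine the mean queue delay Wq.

Traffic intensity: ρ = λ/(cμ) = 6.8/(4×5.6) = 0.3036
Since ρ = 0.3036 < 1, system is stable.
Offered load a = λ/μ = cρ = 6.8/5.6 = 1.2143
P₀ = [ Σₙ₌₀^3 aⁿ/n! + a^4/(4!(1-ρ)) ]⁻¹
Σ = a^0/0! + a^1/1! + a^2/2! + a^3/3! = 1.0000 + 1.2143 + 0.7372 + 0.2984 = 3.2499
a^4/(4!(1-ρ)) = 2.1741/(24 × 0.6964) = 0.1301
P₀ = 1/(3.2499 + 0.1301) = 0.2959
Lq = P₀·a^4·ρ / (4!(1-ρ)²) = 0.295857 × 2.17412 × 0.303571 / (24 × 0.485013) = 0.01677
Wq = Lq/λ = 0.016775/6.8 = 0.002467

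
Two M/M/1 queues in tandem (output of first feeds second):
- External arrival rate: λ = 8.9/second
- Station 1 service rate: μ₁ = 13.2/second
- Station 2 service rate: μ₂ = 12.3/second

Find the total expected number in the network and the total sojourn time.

By Jackson's theorem, each station behaves as independent M/M/1.
Station 1: ρ₁ = 8.9/13.2 = 0.6742, L₁ = ρ₁/(1-ρ₁) = λ/(μ₁-λ) = 8.9/4.30 = 2.0698
Station 2: ρ₂ = 8.9/12.3 = 0.7236, L₂ = ρ₂/(1-ρ₂) = λ/(μ₂-λ) = 8.9/3.40 = 2.6176
Total: L = L₁ + L₂ = 2.0698 + 2.6176 = 4.6874
W = L/λ = 4.6874/8.9 = 0.5267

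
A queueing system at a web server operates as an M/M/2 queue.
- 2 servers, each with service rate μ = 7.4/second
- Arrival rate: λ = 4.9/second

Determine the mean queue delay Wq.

Traffic intensity: ρ = λ/(cμ) = 4.9/(2×7.4) = 0.3311
Since ρ = 0.3311 < 1, system is stable.
Offered load a = λ/μ = cρ = 4.9/7.4 = 0.6622
P₀ = [ Σₙ₌₀^1 aⁿ/n! + a^2/(2!(1-ρ)) ]⁻¹
Σ = a^0/0! + a^1/1! = 1.0000 + 0.6622 = 1.6622
a^2/(2!(1-ρ)) = 0.43846/(2 × 0.66892) = 0.3277
P₀ = 1/(1.6622 + 0.3277) = 0.5025
Lq = P₀·a^2·ρ / (2!(1-ρ)²) = 0.5025 × 0.4385 × 0.3311 / (2 × 0.4475) = 0.08152
Wq = Lq/λ = 0.08152/4.9 = 0.01664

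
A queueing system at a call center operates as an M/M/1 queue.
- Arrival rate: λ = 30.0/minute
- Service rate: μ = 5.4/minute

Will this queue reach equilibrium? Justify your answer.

Stability requires ρ = λ/(cμ) < 1
ρ = 30.0/(1 × 5.4) = 30.0/5.40 = 5.5556
Since 5.5556 ≥ 1, the system is UNSTABLE.
Queue grows without bound. Need μ > λ = 30.0.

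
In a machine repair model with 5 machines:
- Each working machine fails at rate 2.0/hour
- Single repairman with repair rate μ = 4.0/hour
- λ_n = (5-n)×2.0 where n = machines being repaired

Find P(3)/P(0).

P(3)/P(0) = ∏_{i=0}^{3-1} λ_i/μ_{i+1}
= (5-0)×2.0/4.0 × (5-1)×2.0/4.0 × (5-2)×2.0/4.0
= 7.5000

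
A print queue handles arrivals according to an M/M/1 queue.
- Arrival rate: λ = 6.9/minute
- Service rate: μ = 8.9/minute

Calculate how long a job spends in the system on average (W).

First, compute utilization: ρ = λ/μ = 6.9/8.9 = 0.7753
For M/M/1: W = 1/(μ-λ)
W = 1/(8.9-6.9) = 1/2.00
W = 0.5000 minutes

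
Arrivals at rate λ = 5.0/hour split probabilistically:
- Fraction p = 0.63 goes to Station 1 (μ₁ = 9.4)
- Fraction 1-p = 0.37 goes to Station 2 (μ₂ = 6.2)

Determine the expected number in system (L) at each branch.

Effective rates: λ₁ = 5.0×0.63 = 3.15, λ₂ = 5.0×0.37 = 1.85
Station 1: ρ₁ = 3.15/9.4 = 0.3351, L₁ = ρ₁/(1-ρ₁) = 0.3351/(1-0.3351) = 0.5040
Station 2: ρ₂ = 1.85/6.2 = 0.2984, L₂ = ρ₂/(1-ρ₂) = 0.2984/(1-0.2984) = 0.4253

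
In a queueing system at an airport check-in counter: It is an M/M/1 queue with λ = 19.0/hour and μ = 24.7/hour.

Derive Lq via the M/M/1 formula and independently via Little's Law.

Method 1 (direct): Lq = λ²/(μ(μ-λ)) = 361.00/(24.7 × 5.70) = 2.5641

Method 2 (Little's Law):
W = 1/(μ-λ) = 1/5.70 = 0.175439
Wq = W - 1/μ = 0.175439 - 0.0404858 = 0.134953
Lq = λWq = 19.0 × 0.134953 = 2.5641 ✔ (matches Method 1)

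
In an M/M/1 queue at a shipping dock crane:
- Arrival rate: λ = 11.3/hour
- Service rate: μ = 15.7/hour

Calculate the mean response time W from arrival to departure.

First, compute utilization: ρ = λ/μ = 11.3/15.7 = 0.7197
For M/M/1: W = 1/(μ-λ)
W = 1/(15.7-11.3) = 1/4.40
W = 0.2273 hours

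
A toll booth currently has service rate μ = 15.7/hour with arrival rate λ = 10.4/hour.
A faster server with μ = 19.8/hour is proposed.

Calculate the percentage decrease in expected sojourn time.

System 1: ρ₁ = 10.4/15.7 = 0.6624, W₁ = 1/(15.7-10.4) = 0.18868
System 2: ρ₂ = 10.4/19.8 = 0.5253, W₂ = 1/(19.8-10.4) = 0.10638
Improvement: (W₁-W₂)/W₁ = (0.18868-0.10638)/0.18868 = 43.62%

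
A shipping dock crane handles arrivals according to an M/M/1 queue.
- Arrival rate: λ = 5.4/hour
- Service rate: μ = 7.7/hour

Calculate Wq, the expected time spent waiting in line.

First, compute utilization: ρ = λ/μ = 5.4/7.7 = 0.7013
For M/M/1: Wq = λ/(μ(μ-λ))
Wq = 5.4/(7.7 × (7.7-5.4))
Wq = 5.4/(7.7 × 2.30)
Wq = 0.3049 hours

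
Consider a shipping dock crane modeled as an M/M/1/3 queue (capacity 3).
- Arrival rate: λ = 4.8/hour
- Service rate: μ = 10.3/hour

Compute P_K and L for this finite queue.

ρ = λ/μ = 4.8/10.3 = 0.46602
P₀ = (1-ρ)/(1-ρ^(K+1)) = (1-0.46602)/(1-0.46602^4) = 0.53398/0.95284 = 0.5604
P_K = P₀×ρ^K = 0.56041 × 0.46602^3 = 0.56041 × 0.10121 = 0.05672
Blocking probability P_3 = 0.05672 (5.67%)
L = ρ[1 - (K+1)ρ^K + Kρ^(K+1)] / [(1-ρ)(1-ρ^(K+1))]
L = 0.46602 × (1 - 4×0.1012 + 3×0.04716) / ((1 - 0.46602) × (1 - 0.04716)) = 0.6747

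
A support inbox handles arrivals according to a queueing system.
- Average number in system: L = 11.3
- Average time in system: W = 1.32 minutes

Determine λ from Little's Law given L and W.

Little's Law: L = λW, so λ = L/W
λ = 11.3/1.32 = 8.5606 emails/minute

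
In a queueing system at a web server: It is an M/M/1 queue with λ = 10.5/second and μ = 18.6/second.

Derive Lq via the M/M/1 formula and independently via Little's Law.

Method 1 (direct): Lq = λ²/(μ(μ-λ)) = 110.25/(18.6 × 8.10) = 0.7318

Method 2 (Little's Law):
W = 1/(μ-λ) = 1/8.10 = 0.1234568
Wq = W - 1/μ = 0.1234568 - 0.05376344 = 0.069693
Lq = λWq = 10.5 × 0.069693 = 0.7318 ✔ (matches Method 1)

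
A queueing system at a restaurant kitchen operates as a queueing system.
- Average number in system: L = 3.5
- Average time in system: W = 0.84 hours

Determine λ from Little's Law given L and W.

Little's Law: L = λW, so λ = L/W
λ = 3.5/0.84 = 4.1667 orders/hour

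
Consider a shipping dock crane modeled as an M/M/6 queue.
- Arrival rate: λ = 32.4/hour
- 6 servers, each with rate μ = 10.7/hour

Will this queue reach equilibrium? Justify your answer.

Stability requires ρ = λ/(cμ) < 1
ρ = 32.4/(6 × 10.7) = 32.4/64.20 = 0.5047
Since 0.5047 < 1, the system is STABLE.
The servers are busy 50.47% of the time.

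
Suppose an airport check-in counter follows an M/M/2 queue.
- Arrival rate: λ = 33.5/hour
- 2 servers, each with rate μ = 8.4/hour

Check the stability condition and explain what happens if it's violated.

Stability requires ρ = λ/(cμ) < 1
ρ = 33.5/(2 × 8.4) = 33.5/16.80 = 1.9940
Since 1.9940 ≥ 1, the system is UNSTABLE.
Need c > λ/μ = 33.5/8.4 = 3.99.
Minimum servers needed: c = 4.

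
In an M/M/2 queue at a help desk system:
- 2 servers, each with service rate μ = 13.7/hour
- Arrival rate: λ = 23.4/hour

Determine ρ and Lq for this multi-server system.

Traffic intensity: ρ = λ/(cμ) = 23.4/(2×13.7) = 0.8540
Since ρ = 0.8540 < 1, system is stable.
Offered load a = λ/μ = cρ = 23.4/13.7 = 1.7080
P₀ = [ Σₙ₌₀^1 aⁿ/n! + a^2/(2!(1-ρ)) ]⁻¹
Σ = a^0/0! + a^1/1! = 1.0000 + 1.7080 = 2.7080
a^2/(2!(1-ρ)) = 2.91736/(2 × 0.145985) = 9.9920
P₀ = 1/(2.7080 + 9.9920) = 0.07874
Lq = P₀·a^2·ρ / (2!(1-ρ)²) = 0.078740 × 2.9174 × 0.85401 / (2 × 0.021312) = 4.6026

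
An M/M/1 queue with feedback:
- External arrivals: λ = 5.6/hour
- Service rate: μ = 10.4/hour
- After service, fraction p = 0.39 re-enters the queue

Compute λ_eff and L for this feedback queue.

Effective arrival rate: λ_eff = λ/(1-p) = 5.6/(1-0.39) = 5.6/0.61 = 9.18033
ρ = λ_eff/μ = 9.18033/10.4 = 0.882724
L = ρ/(1-ρ) = 0.882724/(1-0.882724) = 7.5269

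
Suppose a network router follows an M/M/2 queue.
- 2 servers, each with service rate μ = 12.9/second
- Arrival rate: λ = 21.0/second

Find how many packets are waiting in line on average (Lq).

Traffic intensity: ρ = λ/(cμ) = 21.0/(2×12.9) = 0.8140
Since ρ = 0.8140 < 1, system is stable.
Offered load a = λ/μ = cρ = 21.0/12.9 = 1.6279
P₀ = [ Σₙ₌₀^1 aⁿ/n! + a^2/(2!(1-ρ)) ]⁻¹
Σ = a^0/0! + a^1/1! = 1.0000 + 1.6279 = 2.6279
a^2/(2!(1-ρ)) = 2.65008/(2 × 0.186047) = 7.1221
P₀ = 1/(2.6279 + 7.1221) = 0.1026
Lq = P₀·a^2·ρ / (2!(1-ρ)²) = 0.102564 × 2.65008 × 0.813953 / (2 × 0.0346133) = 3.1958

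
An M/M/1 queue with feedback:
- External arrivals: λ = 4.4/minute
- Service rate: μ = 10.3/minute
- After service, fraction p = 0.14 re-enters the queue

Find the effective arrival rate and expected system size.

Effective arrival rate: λ_eff = λ/(1-p) = 4.4/(1-0.14) = 4.4/0.86 = 5.1163
ρ = λ_eff/μ = 5.1163/10.3 = 0.49673
L = ρ/(1-ρ) = 0.49673/(1-0.49673) = 0.9870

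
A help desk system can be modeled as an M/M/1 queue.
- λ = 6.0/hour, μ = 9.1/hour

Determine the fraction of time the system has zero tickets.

ρ = λ/μ = 6.0/9.1 = 0.6593
P(0) = 1 - ρ = 1 - 0.6593 = 0.3407
The server is idle 34.07% of the time.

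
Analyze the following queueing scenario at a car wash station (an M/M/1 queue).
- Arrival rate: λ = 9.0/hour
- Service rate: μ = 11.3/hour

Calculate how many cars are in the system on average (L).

ρ = λ/μ = 9.0/11.3 = 0.7965
For M/M/1: L = λ/(μ-λ)
L = 9.0/(11.3-9.0) = 9.0/2.30
L = 3.9130 cars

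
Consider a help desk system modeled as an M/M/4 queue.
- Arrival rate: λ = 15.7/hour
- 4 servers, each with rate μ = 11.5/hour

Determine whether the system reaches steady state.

Stability requires ρ = λ/(cμ) < 1
ρ = 15.7/(4 × 11.5) = 15.7/46.00 = 0.3413
Since 0.3413 < 1, the system is STABLE.
The servers are busy 34.13% of the time.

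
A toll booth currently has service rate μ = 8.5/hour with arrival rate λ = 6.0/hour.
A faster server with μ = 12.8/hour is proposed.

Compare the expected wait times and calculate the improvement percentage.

System 1: ρ₁ = 6.0/8.5 = 0.7059, W₁ = 1/(8.5-6.0) = 0.40000
System 2: ρ₂ = 6.0/12.8 = 0.4688, W₂ = 1/(12.8-6.0) = 0.14706
Improvement: (W₁-W₂)/W₁ = (0.40000-0.14706)/0.40000 = 63.24%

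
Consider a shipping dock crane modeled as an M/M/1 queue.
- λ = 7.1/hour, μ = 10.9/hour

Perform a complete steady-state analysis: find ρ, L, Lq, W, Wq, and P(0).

Step 1: ρ = λ/μ = 7.1/10.9 = 0.6514
Step 2: L = λ/(μ-λ) = 7.1/3.80 = 1.8684
Step 3: Lq = λ²/(μ(μ-λ)) = 50.41/(10.9×3.80) = 1.2170
Step 4: W = 1/(μ-λ) = 1/3.80 = 0.26316
Step 5: Wq = λ/(μ(μ-λ)) = 7.1/(10.9×3.80) = 0.1714
Step 6: P(0) = 1-ρ = 0.3486
Verify: L = λW = 7.1×0.26316 = 1.8684 ✔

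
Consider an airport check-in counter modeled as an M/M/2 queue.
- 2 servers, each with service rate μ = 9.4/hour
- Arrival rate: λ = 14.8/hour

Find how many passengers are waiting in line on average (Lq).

Traffic intensity: ρ = λ/(cμ) = 14.8/(2×9.4) = 0.7872
Since ρ = 0.7872 < 1, system is stable.
Offered load a = λ/μ = cρ = 14.8/9.4 = 1.5745
P₀ = [ Σₙ₌₀^1 aⁿ/n! + a^2/(2!(1-ρ)) ]⁻¹
Σ = a^0/0! + a^1/1! = 1.0000 + 1.5745 = 2.5745
a^2/(2!(1-ρ)) = 2.47895/(2 × 0.212766) = 5.8255
P₀ = 1/(2.5745 + 5.8255) = 0.1190
Lq = P₀·a^2·ρ / (2!(1-ρ)²) = 0.11905 × 2.4789 × 0.78723 / (2 × 0.045269) = 2.5660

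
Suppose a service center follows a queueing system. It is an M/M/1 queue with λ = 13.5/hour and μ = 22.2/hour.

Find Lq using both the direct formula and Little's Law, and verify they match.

Method 1 (direct): Lq = λ²/(μ(μ-λ)) = 182.25/(22.2 × 8.70) = 0.9436

Method 2 (Little's Law):
W = 1/(μ-λ) = 1/8.70 = 0.1149425
Wq = W - 1/μ = 0.1149425 - 0.04504505 = 0.069897
Lq = λWq = 13.5 × 0.069897 = 0.9436 ✔ (matches Method 1)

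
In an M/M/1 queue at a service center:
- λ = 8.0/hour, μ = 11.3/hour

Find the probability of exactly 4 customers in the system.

ρ = λ/μ = 8.0/11.3 = 0.70796
P(n) = (1-ρ)ρⁿ
P(4) = (1-0.70796) × 0.70796^4
P(4) = 0.29204 × 0.25121
P(4) = 0.07336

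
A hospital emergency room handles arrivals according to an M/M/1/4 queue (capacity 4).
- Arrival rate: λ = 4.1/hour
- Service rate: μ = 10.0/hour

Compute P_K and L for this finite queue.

ρ = λ/μ = 4.1/10.0 = 0.4100
P₀ = (1-ρ)/(1-ρ^(K+1)) = (1-0.4100)/(1-0.4100^5) = 0.5900/0.9884 = 0.5969
P_K = P₀×ρ^K = 0.5969 × 0.4100^4 = 0.5969 × 0.02826 = 0.01687
Blocking probability P_4 = 0.01687 (1.69%)
L = ρ[1 - (K+1)ρ^K + Kρ^(K+1)] / [(1-ρ)(1-ρ^(K+1))]
L = 0.4100 × (1 - 5×0.02826 + 4×0.01159) / ((1 - 0.4100) × (1 - 0.01159)) = 0.6363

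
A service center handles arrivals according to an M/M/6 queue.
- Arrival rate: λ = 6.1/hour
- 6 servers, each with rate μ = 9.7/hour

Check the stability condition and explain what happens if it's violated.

Stability requires ρ = λ/(cμ) < 1
ρ = 6.1/(6 × 9.7) = 6.1/58.20 = 0.1048
Since 0.1048 < 1, the system is STABLE.
The servers are busy 10.48% of the time.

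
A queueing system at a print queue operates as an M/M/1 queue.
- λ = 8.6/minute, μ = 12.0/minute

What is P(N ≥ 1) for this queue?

ρ = λ/μ = 8.6/12.0 = 0.7167
P(N ≥ n) = ρⁿ
P(N ≥ 1) = 0.7167^1
P(N ≥ 1) = 0.7167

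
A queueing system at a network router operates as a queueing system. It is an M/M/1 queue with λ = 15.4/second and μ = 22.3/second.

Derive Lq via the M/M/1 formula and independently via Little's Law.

Method 1 (direct): Lq = λ²/(μ(μ-λ)) = 237.16/(22.3 × 6.90) = 1.5413

Method 2 (Little's Law):
W = 1/(μ-λ) = 1/6.90 = 0.1449275
Wq = W - 1/μ = 0.1449275 - 0.04484305 = 0.100084
Lq = λWq = 15.4 × 0.100084 = 1.5413 ✔ (matches Method 1)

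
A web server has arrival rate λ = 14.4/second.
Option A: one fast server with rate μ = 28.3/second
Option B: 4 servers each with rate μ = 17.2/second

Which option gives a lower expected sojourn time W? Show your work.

Option A: single server μ = 28.3 (M/M/1)
  ρ_A = 14.4/28.3 = 0.5088
  W_A = 1/(μ-λ) = 1/(28.3-14.4) = 1/13.90 = 0.07194

Option B: 4 servers μ = 17.2 (M/M/4)
  ρ_B = λ/(cμ) = 14.4/(4×17.2) = 0.2093
  Offered load a = λ/μ = cρ = 14.4/17.2 = 0.8372
  P₀ = [ Σₙ₌₀^3 aⁿ/n! + a^4/(4!(1-ρ)) ]⁻¹
  Σ = a^0/0! + a^1/1! + a^2/2! + a^3/3! = 1.0000 + 0.8372 + 0.3505 + 0.09780 = 2.2855
  a^4/(4!(1-ρ)) = 0.4913/(24 × 0.7907) = 0.02589
  P₀ = 1/(2.2855 + 0.02589) = 0.4326
  Lq = P₀·a^4·ρ / (4!(1-ρ)²) = 0.4326 × 0.4913 × 0.2093 / (24 × 0.6252) = 0.002965
  Wq_B = Lq/λ = 0.002965/14.4 = 0.0002059
  W_B = Wq_B + 1/μ = 0.0002059 + 0.05814 = 0.05835

Since W_B = 0.05835 < W_A = 0.07194, Option B (multiple servers) has the shorter time in system.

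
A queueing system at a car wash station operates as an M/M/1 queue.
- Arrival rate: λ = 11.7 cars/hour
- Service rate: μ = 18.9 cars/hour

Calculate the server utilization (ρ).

Server utilization: ρ = λ/μ
ρ = 11.7/18.9 = 0.6190
The server is busy 61.90% of the time.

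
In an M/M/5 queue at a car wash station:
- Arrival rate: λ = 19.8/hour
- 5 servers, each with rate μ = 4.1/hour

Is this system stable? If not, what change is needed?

Stability requires ρ = λ/(cμ) < 1
ρ = 19.8/(5 × 4.1) = 19.8/20.50 = 0.9659
Since 0.9659 < 1, the system is STABLE.
The servers are busy 96.59% of the time.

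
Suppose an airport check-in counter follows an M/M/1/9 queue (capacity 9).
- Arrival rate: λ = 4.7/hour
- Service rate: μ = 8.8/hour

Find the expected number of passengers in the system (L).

ρ = λ/μ = 4.7/8.8 = 0.53409
P₀ = (1-ρ)/(1-ρ^(K+1)) = (1-0.53409)/(1-0.53409^10) = 0.4659/0.9981 = 0.4668
P_K = P₀×ρ^K = 0.4668 × 0.53409^9 = 0.4668 × 0.003536 = 0.001651
L = ρ[1 - (K+1)ρ^K + Kρ^(K+1)] / [(1-ρ)(1-ρ^(K+1))]
L = 0.53409 × (1 - 10×0.003536 + 9×0.001889) / ((1 - 0.53409) × (1 - 0.001889)) = 1.1274 passengers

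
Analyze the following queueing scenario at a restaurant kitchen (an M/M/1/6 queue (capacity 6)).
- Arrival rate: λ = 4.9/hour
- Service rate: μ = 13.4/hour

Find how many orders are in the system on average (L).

ρ = λ/μ = 4.9/13.4 = 0.36567
P₀ = (1-ρ)/(1-ρ^(K+1)) = (1-0.36567)/(1-0.36567^7) = 0.6343/0.9991 = 0.6349
P_K = P₀×ρ^K = 0.6349 × 0.36567^6 = 0.6349 × 0.002391 = 0.001518
L = ρ[1 - (K+1)ρ^K + Kρ^(K+1)] / [(1-ρ)(1-ρ^(K+1))]
L = 0.36567 × (1 - 7×0.002391 + 6×0.0008742) / ((1 - 0.36567) × (1 - 0.0008742)) = 0.5703 orders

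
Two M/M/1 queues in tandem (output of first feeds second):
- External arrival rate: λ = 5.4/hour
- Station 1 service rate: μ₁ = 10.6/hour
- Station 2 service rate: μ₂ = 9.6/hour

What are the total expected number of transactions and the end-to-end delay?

By Jackson's theorem, each station behaves as independent M/M/1.
Station 1: ρ₁ = 5.4/10.6 = 0.5094, L₁ = ρ₁/(1-ρ₁) = λ/(μ₁-λ) = 5.4/5.20 = 1.0385
Station 2: ρ₂ = 5.4/9.6 = 0.5625, L₂ = ρ₂/(1-ρ₂) = λ/(μ₂-λ) = 5.4/4.20 = 1.2857
Total: L = L₁ + L₂ = 1.0385 + 1.2857 = 2.3242
W = L/λ = 2.3242/5.4 = 0.4304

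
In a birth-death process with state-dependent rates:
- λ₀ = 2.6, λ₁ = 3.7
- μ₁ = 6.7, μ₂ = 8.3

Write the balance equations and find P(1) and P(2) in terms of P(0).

Balance equations:
State 0: λ₀P₀ = μ₁P₁ → P₁ = (λ₀/μ₁)P₀ = (2.6/6.7)P₀ = 0.3881P₀
State 1: P₂ = (λ₀λ₁)/(μ₁μ₂)P₀ = (2.6×3.7)/(6.7×8.3)P₀ = 0.1730P₀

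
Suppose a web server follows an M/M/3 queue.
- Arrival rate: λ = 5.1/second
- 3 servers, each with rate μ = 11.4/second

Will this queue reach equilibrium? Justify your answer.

Stability requires ρ = λ/(cμ) < 1
ρ = 5.1/(3 × 11.4) = 5.1/34.20 = 0.1491
Since 0.1491 < 1, the system is STABLE.
The servers are busy 14.91% of the time.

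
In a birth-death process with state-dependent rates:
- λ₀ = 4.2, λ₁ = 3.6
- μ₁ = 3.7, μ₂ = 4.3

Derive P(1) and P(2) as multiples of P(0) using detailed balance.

Balance equations:
State 0: λ₀P₀ = μ₁P₁ → P₁ = (λ₀/μ₁)P₀ = (4.2/3.7)P₀ = 1.1351P₀
State 1: P₂ = (λ₀λ₁)/(μ₁μ₂)P₀ = (4.2×3.6)/(3.7×4.3)P₀ = 0.9503P₀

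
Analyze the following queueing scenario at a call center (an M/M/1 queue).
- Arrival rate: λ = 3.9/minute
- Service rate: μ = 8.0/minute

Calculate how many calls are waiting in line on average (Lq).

ρ = λ/μ = 3.9/8.0 = 0.4875
For M/M/1: Lq = λ²/(μ(μ-λ))
Lq = 15.21/(8.0 × 4.10)
Lq = 0.4637 calls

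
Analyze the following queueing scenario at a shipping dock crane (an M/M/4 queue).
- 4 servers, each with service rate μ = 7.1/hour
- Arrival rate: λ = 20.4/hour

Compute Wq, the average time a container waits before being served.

Traffic intensity: ρ = λ/(cμ) = 20.4/(4×7.1) = 0.7183
Since ρ = 0.7183 < 1, system is stable.
Offered load a = λ/μ = cρ = 20.4/7.1 = 2.8732
P₀ = [ Σₙ₌₀^3 aⁿ/n! + a^4/(4!(1-ρ)) ]⁻¹
Σ = a^0/0! + a^1/1! + a^2/2! + a^3/3! = 1.0000 + 2.8732 + 4.1278 + 3.9533 = 11.9543
a^4/(4!(1-ρ)) = 68.1534/(24 × 0.28169) = 10.0810
P₀ = 1/(11.9543 + 10.0810) = 0.04538
Lq = P₀·a^4·ρ / (4!(1-ρ)²) = 0.045382 × 68.1534 × 0.71831 / (24 × 0.079349) = 1.1666
Wq = Lq/λ = 1.1666/20.4 = 0.05719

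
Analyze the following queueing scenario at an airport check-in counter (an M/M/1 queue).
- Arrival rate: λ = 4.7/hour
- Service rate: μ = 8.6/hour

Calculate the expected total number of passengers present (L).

ρ = λ/μ = 4.7/8.6 = 0.5465
For M/M/1: L = λ/(μ-λ)
L = 4.7/(8.6-4.7) = 4.7/3.90
L = 1.2051 passengers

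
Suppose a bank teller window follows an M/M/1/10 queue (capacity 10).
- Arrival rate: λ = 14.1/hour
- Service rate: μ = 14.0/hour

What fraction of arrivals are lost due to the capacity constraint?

ρ = λ/μ = 14.1/14.0 = 1.007143
P₀ = (1-ρ)/(1-ρ^(K+1)) = (1-1.007143)/(1-1.007143^11) = -0.007143/-0.08144 = 0.08771
P_K = P₀×ρ^K = 0.08771 × 1.007143^10 = 0.08771 × 1.0738 = 0.09418
Blocking probability = 9.42%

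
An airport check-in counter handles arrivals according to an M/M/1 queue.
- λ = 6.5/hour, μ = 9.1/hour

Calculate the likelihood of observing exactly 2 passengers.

ρ = λ/μ = 6.5/9.1 = 0.7143
P(n) = (1-ρ)ρⁿ
P(2) = (1-0.7143) × 0.7143^2
P(2) = 0.2857 × 0.5102
P(2) = 0.1458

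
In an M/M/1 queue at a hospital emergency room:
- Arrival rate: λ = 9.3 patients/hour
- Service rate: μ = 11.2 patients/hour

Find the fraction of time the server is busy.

Server utilization: ρ = λ/μ
ρ = 9.3/11.2 = 0.8304
The server is busy 83.04% of the time.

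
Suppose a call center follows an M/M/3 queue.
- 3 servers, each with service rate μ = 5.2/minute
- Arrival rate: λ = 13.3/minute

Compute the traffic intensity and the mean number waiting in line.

Traffic intensity: ρ = λ/(cμ) = 13.3/(3×5.2) = 0.8526
Since ρ = 0.8526 < 1, system is stable.
Offered load a = λ/μ = cρ = 13.3/5.2 = 2.5577
P₀ = [ Σₙ₌₀^2 aⁿ/n! + a^3/(3!(1-ρ)) ]⁻¹
Σ = a^0/0! + a^1/1! + a^2/2! = 1.0000 + 2.5577 + 3.2709 = 6.8286
a^3/(3!(1-ρ)) = 16.7319/(6 × 0.147436) = 18.9143
P₀ = 1/(6.8286 + 18.9143) = 0.03885
Lq = P₀·a^3·ρ / (3!(1-ρ)²) = 0.0388457 × 16.7319 × 0.852564 / (6 × 0.0217373) = 4.2487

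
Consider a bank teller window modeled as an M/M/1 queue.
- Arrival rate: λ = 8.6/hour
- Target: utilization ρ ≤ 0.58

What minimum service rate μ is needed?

ρ = λ/μ, so μ = λ/ρ
μ ≥ 8.6/0.58 = 14.8276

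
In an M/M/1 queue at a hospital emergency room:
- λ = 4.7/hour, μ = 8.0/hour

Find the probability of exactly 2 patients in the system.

ρ = λ/μ = 4.7/8.0 = 0.5875
P(n) = (1-ρ)ρⁿ
P(2) = (1-0.5875) × 0.5875^2
P(2) = 0.4125 × 0.3452
P(2) = 0.1424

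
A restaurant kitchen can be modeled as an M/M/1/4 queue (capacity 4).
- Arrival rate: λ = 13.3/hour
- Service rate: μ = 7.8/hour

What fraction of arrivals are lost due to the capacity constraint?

ρ = λ/μ = 13.3/7.8 = 1.70513
P₀ = (1-ρ)/(1-ρ^(K+1)) = (1-1.70513)/(1-1.70513^5) = -0.70513/-13.4141 = 0.05257
P_K = P₀×ρ^K = 0.05257 × 1.70513^4 = 0.05257 × 8.4534 = 0.4444
Blocking probability = 44.44%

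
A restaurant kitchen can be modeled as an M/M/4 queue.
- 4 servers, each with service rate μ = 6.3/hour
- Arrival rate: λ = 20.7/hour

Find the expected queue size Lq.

Traffic intensity: ρ = λ/(cμ) = 20.7/(4×6.3) = 0.8214
Since ρ = 0.8214 < 1, system is stable.
Offered load a = λ/μ = cρ = 20.7/6.3 = 3.2857
P₀ = [ Σₙ₌₀^3 aⁿ/n! + a^4/(4!(1-ρ)) ]⁻¹
Σ = a^0/0! + a^1/1! + a^2/2! + a^3/3! = 1.00000 + 3.28571 + 5.39796 + 5.91205 = 15.5957
a^4/(4!(1-ρ)) = 116.5519/(24 × 0.1785714) = 27.1954
P₀ = 1/(15.5957 + 27.1954) = 0.02337
Lq = P₀·a^4·ρ / (4!(1-ρ)²) = 0.0233693 × 116.5519 × 0.821429 / (24 × 0.0318878) = 2.9235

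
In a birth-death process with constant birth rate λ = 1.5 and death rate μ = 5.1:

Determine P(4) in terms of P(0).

For constant rates: P(n)/P(0) = (λ/μ)^n
P(4)/P(0) = (1.5/5.1)^4 = 0.29412^4 = 0.007483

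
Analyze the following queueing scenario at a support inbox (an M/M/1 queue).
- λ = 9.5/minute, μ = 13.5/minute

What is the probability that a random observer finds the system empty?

ρ = λ/μ = 9.5/13.5 = 0.7037
P(0) = 1 - ρ = 1 - 0.7037 = 0.2963
The server is idle 29.63% of the time.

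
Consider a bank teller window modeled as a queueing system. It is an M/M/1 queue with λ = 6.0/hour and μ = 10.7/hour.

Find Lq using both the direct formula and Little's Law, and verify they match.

Method 1 (direct): Lq = λ²/(μ(μ-λ)) = 36.00/(10.7 × 4.70) = 0.7158

Method 2 (Little's Law):
W = 1/(μ-λ) = 1/4.70 = 0.2128
Wq = W - 1/μ = 0.2128 - 0.09346 = 0.1193
Lq = λWq = 6.0 × 0.1193 = 0.7158 ✔ (matches Method 1)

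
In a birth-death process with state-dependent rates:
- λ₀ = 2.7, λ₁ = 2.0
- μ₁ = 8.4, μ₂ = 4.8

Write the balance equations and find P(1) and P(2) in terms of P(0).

Balance equations:
State 0: λ₀P₀ = μ₁P₁ → P₁ = (λ₀/μ₁)P₀ = (2.7/8.4)P₀ = 0.3214P₀
State 1: P₂ = (λ₀λ₁)/(μ₁μ₂)P₀ = (2.7×2.0)/(8.4×4.8)P₀ = 0.1339P₀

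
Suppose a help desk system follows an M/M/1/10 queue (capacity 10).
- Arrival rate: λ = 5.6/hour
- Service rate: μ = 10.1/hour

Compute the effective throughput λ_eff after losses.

ρ = λ/μ = 5.6/10.1 = 0.55446
P₀ = (1-ρ)/(1-ρ^(K+1)) = (1-0.55446)/(1-0.55446^11) = 0.4455/0.9985 = 0.4462
P_K = P₀×ρ^K = 0.4462 × 0.55446^10 = 0.4462 × 0.002746 = 0.001225
λ_eff = λ(1-P_K) = 5.6 × (1 - 0.001225) = 5.6 × 0.99877 = 5.5931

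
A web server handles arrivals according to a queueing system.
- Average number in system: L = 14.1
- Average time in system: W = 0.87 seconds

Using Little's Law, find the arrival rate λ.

Little's Law: L = λW, so λ = L/W
λ = 14.1/0.87 = 16.2069 requests/second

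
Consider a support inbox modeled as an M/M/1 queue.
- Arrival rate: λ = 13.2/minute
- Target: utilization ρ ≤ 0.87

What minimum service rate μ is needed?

ρ = λ/μ, so μ = λ/ρ
μ ≥ 13.2/0.87 = 15.1724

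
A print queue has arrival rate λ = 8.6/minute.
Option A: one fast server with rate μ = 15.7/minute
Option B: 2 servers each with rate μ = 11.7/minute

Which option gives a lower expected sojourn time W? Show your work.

Option A: single server μ = 15.7 (M/M/1)
  ρ_A = 8.6/15.7 = 0.5478
  W_A = 1/(μ-λ) = 1/(15.7-8.6) = 1/7.10 = 0.1408

Option B: 2 servers μ = 11.7 (M/M/2)
  ρ_B = λ/(cμ) = 8.6/(2×11.7) = 0.3675
  Offered load a = λ/μ = cρ = 8.6/11.7 = 0.7350
  P₀ = [ Σₙ₌₀^1 aⁿ/n! + a^2/(2!(1-ρ)) ]⁻¹
  Σ = a^0/0! + a^1/1! = 1.0000 + 0.7350 = 1.7350
  a^2/(2!(1-ρ)) = 0.5403/(2 × 0.6325) = 0.4271
  P₀ = 1/(1.7350 + 0.4271) = 0.4625
  Lq = P₀·a^2·ρ / (2!(1-ρ)²) = 0.4625 × 0.5403 × 0.3675 / (2 × 0.4000) = 0.1148
  Wq_B = Lq/λ = 0.1148/8.6 = 0.01335
  W_B = Wq_B + 1/μ = 0.01335 + 0.08547 = 0.09882

Since W_B = 0.09882 < W_A = 0.1408, Option B (multiple servers) has the shorter time in system.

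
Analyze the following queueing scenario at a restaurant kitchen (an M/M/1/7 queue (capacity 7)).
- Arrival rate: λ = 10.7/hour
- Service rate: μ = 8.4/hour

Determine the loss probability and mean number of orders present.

ρ = λ/μ = 10.7/8.4 = 1.2738
P₀ = (1-ρ)/(1-ρ^(K+1)) = (1-1.2738)/(1-1.2738^8) = -0.2738/-5.9312 = 0.04616
P_K = P₀×ρ^K = 0.04616 × 1.2738^7 = 0.04616 × 5.4414 = 0.2512
Blocking probability P_7 = 0.2512 (25.12%)
L = ρ[1 - (K+1)ρ^K + Kρ^(K+1)] / [(1-ρ)(1-ρ^(K+1))]
L = 1.2738 × (1 - 8×5.441376 + 7×6.931224) / ((1 - 1.2738) × (1 - 6.931224)) = 4.6965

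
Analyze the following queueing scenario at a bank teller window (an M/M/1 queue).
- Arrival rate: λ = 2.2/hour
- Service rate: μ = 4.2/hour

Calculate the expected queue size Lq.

ρ = λ/μ = 2.2/4.2 = 0.5238
For M/M/1: Lq = λ²/(μ(μ-λ))
Lq = 4.84/(4.2 × 2.00)
Lq = 0.5762 transactions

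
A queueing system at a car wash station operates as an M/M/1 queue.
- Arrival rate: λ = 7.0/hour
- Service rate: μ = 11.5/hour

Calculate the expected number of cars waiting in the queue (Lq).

ρ = λ/μ = 7.0/11.5 = 0.6087
For M/M/1: Lq = λ²/(μ(μ-λ))
Lq = 49.00/(11.5 × 4.50)
Lq = 0.9469 cars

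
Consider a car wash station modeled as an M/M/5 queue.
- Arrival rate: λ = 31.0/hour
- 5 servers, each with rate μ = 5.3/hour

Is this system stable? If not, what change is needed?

Stability requires ρ = λ/(cμ) < 1
ρ = 31.0/(5 × 5.3) = 31.0/26.50 = 1.1698
Since 1.1698 ≥ 1, the system is UNSTABLE.
Need c > λ/μ = 31.0/5.3 = 5.85.
Minimum servers needed: c = 6.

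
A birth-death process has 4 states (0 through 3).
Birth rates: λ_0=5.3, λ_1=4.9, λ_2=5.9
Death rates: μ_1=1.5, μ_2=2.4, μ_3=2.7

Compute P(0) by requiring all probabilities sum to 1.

Ratios P(n)/P(0) = (λ₀···λₙ₋₁)/(μ₁···μₙ):
P(1)/P(0) = (5.3)/(1.5) = 3.5333
P(2)/P(0) = (5.3×4.9)/(1.5×2.4) = 7.2139
P(3)/P(0) = (5.3×4.9×5.9)/(1.5×2.4×2.7) = 15.7637

Normalization: ∑ P(n) = 1
P(0) × (1.0000 + 3.5333 + 7.2139 + 15.7637) = 1
P(0) × 27.5109 = 1
P(0) = 1/27.5109 = 0.03635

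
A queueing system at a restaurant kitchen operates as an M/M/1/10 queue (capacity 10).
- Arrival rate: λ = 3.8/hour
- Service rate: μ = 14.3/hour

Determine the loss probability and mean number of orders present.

ρ = λ/μ = 3.8/14.3 = 0.26573
P₀ = (1-ρ)/(1-ρ^(K+1)) = (1-0.26573)/(1-0.26573^11) = 0.7343/1.0000 = 0.7343
P_K = P₀×ρ^K = 0.7343 × 0.26573^10 = 0.7343 × 0.000001756 = 0.000001289
Blocking probability P_10 = 0.000001289 (0.0001289%)
L = ρ[1 - (K+1)ρ^K + Kρ^(K+1)] / [(1-ρ)(1-ρ^(K+1))]
L = 0.26573 × (1 - 11×0.000001756 + 10×4.665e-07) / ((1 - 0.26573) × (1 - 4.665e-07)) = 0.3619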